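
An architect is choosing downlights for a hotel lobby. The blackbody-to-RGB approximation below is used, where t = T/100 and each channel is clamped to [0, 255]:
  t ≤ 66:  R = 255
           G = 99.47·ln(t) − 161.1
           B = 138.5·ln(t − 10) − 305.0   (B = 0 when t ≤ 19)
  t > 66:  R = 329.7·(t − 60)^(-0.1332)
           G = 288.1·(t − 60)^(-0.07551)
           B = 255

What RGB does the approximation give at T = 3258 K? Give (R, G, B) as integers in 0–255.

(255, 185, 127)

t = 3258/100 = 32.58; the t ≤ 66 branch applies.
R = 255 by definition for t ≤ 66.
G = 99.47·ln 32.58 − 161.1 = 99.47·3.4837 − 161.1 = 185.424.
B = 138.5·ln(32.58 − 10) − 305.0 = 138.5·ln 22.58 − 305.0 = 138.5·3.1171 − 305.0 = 126.713.
Rounded: (255, 185, 127).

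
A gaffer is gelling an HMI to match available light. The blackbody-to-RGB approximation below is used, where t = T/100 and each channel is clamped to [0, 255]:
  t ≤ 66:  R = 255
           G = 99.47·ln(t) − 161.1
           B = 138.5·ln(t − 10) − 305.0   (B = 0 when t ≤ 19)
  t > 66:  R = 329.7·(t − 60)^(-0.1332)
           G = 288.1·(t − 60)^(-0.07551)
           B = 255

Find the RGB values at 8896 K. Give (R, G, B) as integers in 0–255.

(211, 223, 255)

t = 8896/100 = 88.96; the t > 66 branch applies.
R = 329.7·(88.96 − 60)^(-0.1332) = 329.7·28.96^(-0.1332) = 329.7·0.63869 = 210.575.
G = 288.1·(88.96 − 60)^(-0.07551) = 288.1·28.96^(-0.07551) = 288.1·0.77557 = 223.441.
B = 255 by definition for t > 66.
Rounded: (211, 223, 255).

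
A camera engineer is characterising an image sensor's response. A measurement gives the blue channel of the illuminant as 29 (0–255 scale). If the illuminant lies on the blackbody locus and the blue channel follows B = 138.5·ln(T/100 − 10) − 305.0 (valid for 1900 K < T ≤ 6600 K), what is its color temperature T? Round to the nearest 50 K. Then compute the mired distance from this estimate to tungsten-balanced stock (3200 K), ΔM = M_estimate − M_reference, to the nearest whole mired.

+164 mireds

ln(t − 10) = (29 + 305.0) / 138.5 = 2.4116.
t − 10 = e^2.4116 = 11.151, so t = 21.151.
T = 100·t = 2115 K → 2100 K to the nearest 50 K.
M_estimate = 10⁶/2100 = 476.19; M_reference = 10⁶/3200 = 312.50.
ΔM = 476.19 − 312.50 = 163.69 → +164 mireds.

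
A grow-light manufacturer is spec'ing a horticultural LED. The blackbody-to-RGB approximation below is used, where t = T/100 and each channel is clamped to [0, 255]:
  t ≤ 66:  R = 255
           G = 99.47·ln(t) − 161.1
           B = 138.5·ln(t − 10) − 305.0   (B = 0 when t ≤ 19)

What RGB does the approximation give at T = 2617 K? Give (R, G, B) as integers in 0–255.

t = 2617/100 = 26.17; the t ≤ 66 branch applies.
R = 255 by definition for t ≤ 66.
G = 99.47·ln 26.17 − 161.1 = 99.47·3.2646 − 161.1 = 163.631.
B = 138.5·ln(26.17 − 10) − 305.0 = 138.5·ln 16.17 − 305.0 = 138.5·2.7832 − 305.0 = 80.467.
Rounded: (255, 164, 80).

(255, 164, 80)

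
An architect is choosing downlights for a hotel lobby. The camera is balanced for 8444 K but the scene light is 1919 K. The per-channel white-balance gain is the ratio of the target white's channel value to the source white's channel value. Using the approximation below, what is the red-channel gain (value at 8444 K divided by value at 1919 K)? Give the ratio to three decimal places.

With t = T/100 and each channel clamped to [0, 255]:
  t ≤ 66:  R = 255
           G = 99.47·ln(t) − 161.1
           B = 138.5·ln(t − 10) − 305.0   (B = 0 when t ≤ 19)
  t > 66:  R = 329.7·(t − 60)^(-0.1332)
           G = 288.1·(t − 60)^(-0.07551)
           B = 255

0.845

At 1919 K (t = 19.19):
  R = 255 by definition for t ≤ 66.
At 8444 K (t = 84.44):
  R = 329.7·(84.44 − 60)^(-0.1332) = 329.7·24.44^(-0.1332) = 329.7·0.65329 = 215.389.
Gain = 215.389 / 255.000 = 0.8447 → 0.845.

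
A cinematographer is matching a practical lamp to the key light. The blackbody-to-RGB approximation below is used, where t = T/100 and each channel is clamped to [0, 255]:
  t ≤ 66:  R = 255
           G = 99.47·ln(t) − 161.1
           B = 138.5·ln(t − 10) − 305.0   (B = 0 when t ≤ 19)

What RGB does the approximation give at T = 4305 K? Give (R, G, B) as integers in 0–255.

(255, 213, 179)

t = 4305/100 = 43.05; the t ≤ 66 branch applies.
R = 255 by definition for t ≤ 66.
G = 99.47·ln 43.05 − 161.1 = 99.47·3.7624 − 161.1 = 213.142.
B = 138.5·ln(43.05 − 10) − 305.0 = 138.5·ln 33.05 − 305.0 = 138.5·3.4980 − 305.0 = 179.476.
Rounded: (255, 213, 179).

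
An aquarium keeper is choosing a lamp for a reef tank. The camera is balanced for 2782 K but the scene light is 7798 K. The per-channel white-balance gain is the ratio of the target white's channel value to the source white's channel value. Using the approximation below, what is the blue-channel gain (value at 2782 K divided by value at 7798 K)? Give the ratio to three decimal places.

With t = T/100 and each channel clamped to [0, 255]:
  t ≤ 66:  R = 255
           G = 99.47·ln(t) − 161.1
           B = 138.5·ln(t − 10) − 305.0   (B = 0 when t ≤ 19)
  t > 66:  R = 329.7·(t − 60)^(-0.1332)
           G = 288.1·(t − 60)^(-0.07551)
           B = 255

0.368

At 7798 K (t = 77.98):
  B = 255 by definition for t > 66.
At 2782 K (t = 27.82):
  B = 138.5·ln(27.82 − 10) − 305.0 = 138.5·ln 17.82 − 305.0 = 138.5·2.8803 − 305.0 = 93.925.
Gain = 93.925 / 255.000 = 0.3683 → 0.368.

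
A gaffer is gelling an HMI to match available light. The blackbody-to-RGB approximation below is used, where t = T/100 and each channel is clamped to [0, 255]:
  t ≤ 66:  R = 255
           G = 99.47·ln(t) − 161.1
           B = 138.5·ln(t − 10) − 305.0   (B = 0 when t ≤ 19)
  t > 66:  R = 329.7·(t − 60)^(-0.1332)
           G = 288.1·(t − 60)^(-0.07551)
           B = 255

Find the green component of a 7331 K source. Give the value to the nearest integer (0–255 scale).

t = 7331/100 = 73.31; the t > 66 branch applies.
G = 288.1·(73.31 − 60)^(-0.07551) = 288.1·13.31^(-0.07551) = 288.1·0.82246 = 236.950.
Rounded: 237.

237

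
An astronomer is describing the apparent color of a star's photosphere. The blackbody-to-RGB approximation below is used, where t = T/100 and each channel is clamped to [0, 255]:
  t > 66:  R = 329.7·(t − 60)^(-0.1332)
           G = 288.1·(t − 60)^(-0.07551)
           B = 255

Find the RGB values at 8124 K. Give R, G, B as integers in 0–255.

R=219, G=229, B=255

t = 8124/100 = 81.24; the t > 66 branch applies.
R = 329.7·(81.24 − 60)^(-0.1332) = 329.7·21.24^(-0.1332) = 329.7·0.66561 = 219.453.
G = 288.1·(81.24 − 60)^(-0.07551) = 288.1·21.24^(-0.07551) = 288.1·0.79394 = 228.734.
B = 255 by definition for t > 66.
Rounded: (219, 229, 255).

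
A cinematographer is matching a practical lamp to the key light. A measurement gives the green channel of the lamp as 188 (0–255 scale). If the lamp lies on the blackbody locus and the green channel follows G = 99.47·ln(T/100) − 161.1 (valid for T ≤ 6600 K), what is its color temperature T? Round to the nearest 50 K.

3350 K

ln t = (188 + 161.1) / 99.47 = 3.5096.
t = e^3.5096 = 33.435.
T = 100·t = 3343 K → 3350 K to the nearest 50 K.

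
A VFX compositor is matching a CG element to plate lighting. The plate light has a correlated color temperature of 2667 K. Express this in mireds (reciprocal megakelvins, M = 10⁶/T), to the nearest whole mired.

M = 10⁶ / 2667 = 374.953 → 375 mireds.

375 mireds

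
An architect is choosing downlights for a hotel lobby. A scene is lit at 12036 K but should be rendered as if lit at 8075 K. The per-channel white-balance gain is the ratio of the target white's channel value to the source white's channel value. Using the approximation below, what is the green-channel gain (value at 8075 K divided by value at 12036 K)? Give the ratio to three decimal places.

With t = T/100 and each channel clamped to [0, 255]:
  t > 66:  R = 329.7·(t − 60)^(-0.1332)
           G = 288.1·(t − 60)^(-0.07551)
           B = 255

1.084

At 12036 K (t = 120.36):
  G = 288.1·(120.36 − 60)^(-0.07551) = 288.1·60.36^(-0.07551) = 288.1·0.73373 = 211.387.
At 8075 K (t = 80.75):
  G = 288.1·(80.75 − 60)^(-0.07551) = 288.1·20.75^(-0.07551) = 288.1·0.79534 = 229.137.
Gain = 229.137 / 211.387 = 1.0840 → 1.084.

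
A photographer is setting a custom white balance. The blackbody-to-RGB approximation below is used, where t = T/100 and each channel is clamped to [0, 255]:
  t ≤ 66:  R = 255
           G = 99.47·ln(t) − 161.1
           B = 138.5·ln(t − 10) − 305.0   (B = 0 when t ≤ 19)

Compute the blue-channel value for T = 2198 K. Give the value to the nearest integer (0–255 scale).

t = 2198/100 = 21.98; the t ≤ 66 branch applies.
B = 138.5·ln(21.98 − 10) − 305.0 = 138.5·ln 11.98 − 305.0 = 138.5·2.4832 − 305.0 = 38.929.
Rounded: 39.

39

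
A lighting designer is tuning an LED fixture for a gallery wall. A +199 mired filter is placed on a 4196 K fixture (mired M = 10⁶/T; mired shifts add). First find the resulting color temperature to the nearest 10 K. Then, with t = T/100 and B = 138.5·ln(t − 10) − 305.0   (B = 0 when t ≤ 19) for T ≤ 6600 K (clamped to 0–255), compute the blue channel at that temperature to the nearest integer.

M_in = 10⁶/4196 = 238.32; M_out = 238.32 + (+199) = 437.32.
T_out = 10⁶/437.32 = 2286.6 K → 2290 K; t = 22.9.
B = 138.5·ln(22.9 − 10) − 305.0 = 138.5·ln 12.9 − 305.0 = 138.5·2.5572 − 305.0 = 49.176.
Rounded: 49.

49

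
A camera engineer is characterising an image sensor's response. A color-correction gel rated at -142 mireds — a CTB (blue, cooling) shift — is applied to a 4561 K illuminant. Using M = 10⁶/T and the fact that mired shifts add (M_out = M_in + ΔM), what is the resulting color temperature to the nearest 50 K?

12950 K

M_in = 10⁶/4561 = 219.25 mireds.
M_out = 219.25 + (-142) = 77.25 mireds.
T_out = 10⁶/77.25 = 12945.0 K → 12950 K.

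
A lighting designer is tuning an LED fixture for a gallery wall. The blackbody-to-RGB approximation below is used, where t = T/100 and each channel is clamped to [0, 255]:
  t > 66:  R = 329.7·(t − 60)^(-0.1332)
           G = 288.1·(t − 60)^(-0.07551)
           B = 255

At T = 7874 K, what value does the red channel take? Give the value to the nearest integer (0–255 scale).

t = 7874/100 = 78.74; the t > 66 branch applies.
R = 329.7·(78.74 − 60)^(-0.1332) = 329.7·18.74^(-0.1332) = 329.7·0.67681 = 223.144.
Rounded: 223.

223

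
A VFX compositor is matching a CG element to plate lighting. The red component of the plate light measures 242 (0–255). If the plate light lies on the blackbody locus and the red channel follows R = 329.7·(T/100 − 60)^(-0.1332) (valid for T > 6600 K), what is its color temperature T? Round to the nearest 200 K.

(t − 60)^(-0.1332) = 242/329.7 = 0.73400.
t − 60 = 0.73400^(1/-0.1332) = 0.73400^(-7.508) = 10.193, so t = 70.193.
T = 100·t = 7019 K → 7000 K to the nearest 200 K.

7000 K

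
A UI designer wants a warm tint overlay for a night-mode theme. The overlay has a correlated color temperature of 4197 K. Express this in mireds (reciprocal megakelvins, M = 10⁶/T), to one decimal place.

238.3 mireds

M = 10⁶ / 4197 = 238.265 → 238.3 mireds.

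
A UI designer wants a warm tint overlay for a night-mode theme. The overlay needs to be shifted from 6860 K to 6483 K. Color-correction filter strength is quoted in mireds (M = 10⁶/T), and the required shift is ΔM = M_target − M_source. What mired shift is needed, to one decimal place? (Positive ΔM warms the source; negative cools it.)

+8.5 mireds

M_source = 10⁶/6860 = 145.773; M_target = 10⁶/6483 = 154.250.
ΔM = 154.250 − 145.773 = 8.477 → +8.5 mireds, a warming shift.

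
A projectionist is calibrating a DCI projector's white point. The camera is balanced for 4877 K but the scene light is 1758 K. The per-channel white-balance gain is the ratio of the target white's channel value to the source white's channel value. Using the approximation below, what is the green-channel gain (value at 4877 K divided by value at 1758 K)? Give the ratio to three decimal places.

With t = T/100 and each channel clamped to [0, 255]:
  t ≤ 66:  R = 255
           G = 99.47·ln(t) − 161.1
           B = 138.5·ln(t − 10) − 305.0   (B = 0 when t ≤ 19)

1.818

At 1758 K (t = 17.58):
  G = 99.47·ln 17.58 − 161.1 = 99.47·2.8668 − 161.1 = 124.057.
At 4877 K (t = 48.77):
  G = 99.47·ln 48.77 − 161.1 = 99.47·3.8871 − 161.1 = 225.551.
Gain = 225.551 / 124.057 = 1.8181 → 1.818.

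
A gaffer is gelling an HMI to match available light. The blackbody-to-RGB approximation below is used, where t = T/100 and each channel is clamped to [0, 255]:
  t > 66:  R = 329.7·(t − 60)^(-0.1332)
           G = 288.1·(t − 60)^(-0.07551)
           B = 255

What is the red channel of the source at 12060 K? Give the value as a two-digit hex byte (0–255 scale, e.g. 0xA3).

0xBF

t = 12060/100 = 120.6; the t > 66 branch applies.
R = 329.7·(120.6 − 60)^(-0.1332) = 329.7·60.6^(-0.1332) = 329.7·0.57886 = 190.851.
Rounded: 191; in hex, 0xBF.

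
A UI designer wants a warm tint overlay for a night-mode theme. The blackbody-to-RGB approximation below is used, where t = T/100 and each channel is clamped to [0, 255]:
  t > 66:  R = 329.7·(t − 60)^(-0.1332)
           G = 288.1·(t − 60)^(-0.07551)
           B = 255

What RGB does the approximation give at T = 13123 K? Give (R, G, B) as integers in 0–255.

t = 13123/100 = 131.23; the t > 66 branch applies.
R = 329.7·(131.23 − 60)^(-0.1332) = 329.7·71.23^(-0.1332) = 329.7·0.56653 = 186.786.
G = 288.1·(131.23 − 60)^(-0.07551) = 288.1·71.23^(-0.07551) = 288.1·0.72461 = 208.761.
B = 255 by definition for t > 66.
Rounded: (187, 209, 255).

(187, 209, 255)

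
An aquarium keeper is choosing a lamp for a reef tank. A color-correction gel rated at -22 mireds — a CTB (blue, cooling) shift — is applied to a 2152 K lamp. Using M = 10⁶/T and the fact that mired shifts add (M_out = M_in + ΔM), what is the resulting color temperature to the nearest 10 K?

M_in = 10⁶/2152 = 464.68 mireds.
M_out = 464.68 + (-22) = 442.68 mireds.
T_out = 10⁶/442.68 = 2258.9 K → 2260 K.

2260 K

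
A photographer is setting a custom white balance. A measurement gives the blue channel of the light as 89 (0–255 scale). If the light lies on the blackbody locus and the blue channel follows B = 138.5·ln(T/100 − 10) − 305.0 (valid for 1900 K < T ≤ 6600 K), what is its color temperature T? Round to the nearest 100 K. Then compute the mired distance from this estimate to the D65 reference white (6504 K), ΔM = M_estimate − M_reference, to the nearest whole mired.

ln(t − 10) = (89 + 305.0) / 138.5 = 2.8448.
t − 10 = e^2.8448 = 17.198, so t = 27.198.
T = 100·t = 2720 K → 2700 K to the nearest 100 K.
M_estimate = 10⁶/2700 = 370.37; M_reference = 10⁶/6504 = 153.75.
ΔM = 370.37 − 153.75 = 216.62 → +217 mireds.

+217 mireds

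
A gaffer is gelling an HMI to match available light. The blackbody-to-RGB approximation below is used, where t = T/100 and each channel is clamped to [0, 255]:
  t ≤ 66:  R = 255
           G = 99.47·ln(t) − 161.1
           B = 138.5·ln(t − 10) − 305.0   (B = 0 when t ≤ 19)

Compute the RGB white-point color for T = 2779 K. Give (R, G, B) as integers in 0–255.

t = 2779/100 = 27.79; the t ≤ 66 branch applies.
R = 255 by definition for t ≤ 66.
G = 99.47·ln 27.79 − 161.1 = 99.47·3.3247 − 161.1 = 169.606.
B = 138.5·ln(27.79 − 10) − 305.0 = 138.5·ln 17.79 − 305.0 = 138.5·2.8786 − 305.0 = 93.691.
Rounded: (255, 170, 94).

(255, 170, 94)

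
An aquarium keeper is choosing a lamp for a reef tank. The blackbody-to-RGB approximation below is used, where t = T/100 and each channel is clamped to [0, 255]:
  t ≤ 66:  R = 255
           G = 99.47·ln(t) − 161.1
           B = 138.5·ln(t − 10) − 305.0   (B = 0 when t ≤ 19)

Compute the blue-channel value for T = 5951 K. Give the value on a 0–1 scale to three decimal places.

t = 5951/100 = 59.51; the t ≤ 66 branch applies.
B = 138.5·ln(59.51 − 10) − 305.0 = 138.5·ln 49.51 − 305.0 = 138.5·3.9022 − 305.0 = 235.451.
On a 0–1 scale: 235.451/255 = 0.9233 → 0.923.

0.923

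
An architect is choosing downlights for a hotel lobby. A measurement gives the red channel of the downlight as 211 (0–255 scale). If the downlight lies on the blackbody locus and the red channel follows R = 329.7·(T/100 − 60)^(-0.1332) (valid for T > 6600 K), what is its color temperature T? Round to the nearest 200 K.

(t − 60)^(-0.1332) = 211/329.7 = 0.63998.
t − 60 = 0.63998^(1/-0.1332) = 0.63998^(-7.508) = 28.525, so t = 88.525.
T = 100·t = 8853 K → 8800 K to the nearest 200 K.

8800 K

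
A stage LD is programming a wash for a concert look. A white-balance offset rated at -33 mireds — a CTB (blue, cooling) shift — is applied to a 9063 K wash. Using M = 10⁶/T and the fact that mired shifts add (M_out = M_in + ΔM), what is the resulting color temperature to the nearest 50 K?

M_in = 10⁶/9063 = 110.34 mireds.
M_out = 110.34 + (-33) = 77.34 mireds.
T_out = 10⁶/77.34 = 12930.1 K → 12950 K.

12950 K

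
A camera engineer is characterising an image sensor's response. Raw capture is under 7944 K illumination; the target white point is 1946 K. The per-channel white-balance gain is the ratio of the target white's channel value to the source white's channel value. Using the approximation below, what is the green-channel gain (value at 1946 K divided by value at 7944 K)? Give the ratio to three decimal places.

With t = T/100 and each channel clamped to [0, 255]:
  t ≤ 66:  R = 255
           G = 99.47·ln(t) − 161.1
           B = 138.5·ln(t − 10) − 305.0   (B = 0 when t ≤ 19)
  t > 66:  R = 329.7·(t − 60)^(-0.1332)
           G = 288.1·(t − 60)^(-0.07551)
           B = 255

At 7944 K (t = 79.44):
  G = 288.1·(79.44 − 60)^(-0.07551) = 288.1·19.44^(-0.07551) = 288.1·0.79926 = 230.268.
At 1946 K (t = 19.46):
  G = 99.47·ln 19.46 − 161.1 = 99.47·2.9684 − 161.1 = 134.163.
Gain = 134.163 / 230.268 = 0.5826 → 0.583.

0.583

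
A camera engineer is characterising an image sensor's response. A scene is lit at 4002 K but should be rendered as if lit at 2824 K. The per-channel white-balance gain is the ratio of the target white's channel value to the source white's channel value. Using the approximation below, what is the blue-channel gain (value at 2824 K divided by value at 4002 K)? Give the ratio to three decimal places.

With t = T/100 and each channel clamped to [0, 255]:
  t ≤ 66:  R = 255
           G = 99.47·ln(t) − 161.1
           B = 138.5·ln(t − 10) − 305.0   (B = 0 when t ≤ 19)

0.585

At 4002 K (t = 40.02):
  B = 138.5·ln(40.02 − 10) − 305.0 = 138.5·ln 30.02 − 305.0 = 138.5·3.4019 − 305.0 = 166.158.
At 2824 K (t = 28.24):
  B = 138.5·ln(28.24 − 10) − 305.0 = 138.5·ln 18.24 − 305.0 = 138.5·2.9036 − 305.0 = 97.151.
Gain = 97.151 / 166.158 = 0.5847 → 0.585.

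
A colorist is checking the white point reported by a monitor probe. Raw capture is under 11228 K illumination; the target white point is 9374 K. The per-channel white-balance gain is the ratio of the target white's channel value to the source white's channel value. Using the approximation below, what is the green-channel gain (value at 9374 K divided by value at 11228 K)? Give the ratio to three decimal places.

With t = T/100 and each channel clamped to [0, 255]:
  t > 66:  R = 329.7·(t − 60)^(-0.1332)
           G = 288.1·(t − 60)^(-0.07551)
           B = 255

At 11228 K (t = 112.28):
  G = 288.1·(112.28 − 60)^(-0.07551) = 288.1·52.28^(-0.07551) = 288.1·0.74173 = 213.694.
At 9374 K (t = 93.74):
  G = 288.1·(93.74 − 60)^(-0.07551) = 288.1·33.74^(-0.07551) = 288.1·0.76667 = 220.878.
Gain = 220.878 / 213.694 = 1.0336 → 1.034.

1.034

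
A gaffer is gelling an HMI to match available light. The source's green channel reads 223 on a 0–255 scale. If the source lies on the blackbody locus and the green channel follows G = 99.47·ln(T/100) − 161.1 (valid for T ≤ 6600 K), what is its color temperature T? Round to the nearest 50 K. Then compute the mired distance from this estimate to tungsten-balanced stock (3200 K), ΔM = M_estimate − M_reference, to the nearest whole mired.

ln t = (223 + 161.1) / 99.47 = 3.8615.
t = e^3.8615 = 47.535.
T = 100·t = 4753 K → 4750 K to the nearest 50 K.
M_estimate = 10⁶/4750 = 210.53; M_reference = 10⁶/3200 = 312.50.
ΔM = 210.53 − 312.50 = -101.97 → -102 mireds.

-102 mireds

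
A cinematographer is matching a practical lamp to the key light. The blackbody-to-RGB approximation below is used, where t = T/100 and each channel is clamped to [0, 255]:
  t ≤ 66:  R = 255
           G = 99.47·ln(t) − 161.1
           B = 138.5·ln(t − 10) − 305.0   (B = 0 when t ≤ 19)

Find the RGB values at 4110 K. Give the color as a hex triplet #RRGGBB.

#FFD1AB

t = 4110/100 = 41.1; the t ≤ 66 branch applies.
R = 255 by definition for t ≤ 66.
G = 99.47·ln 41.1 − 161.1 = 99.47·3.7160 − 161.1 = 208.531.
B = 138.5·ln(41.1 − 10) − 305.0 = 138.5·ln 31.1 − 305.0 = 138.5·3.4372 − 305.0 = 171.053.
Rounded: (255, 209, 171).
In hex: #FFD1AB.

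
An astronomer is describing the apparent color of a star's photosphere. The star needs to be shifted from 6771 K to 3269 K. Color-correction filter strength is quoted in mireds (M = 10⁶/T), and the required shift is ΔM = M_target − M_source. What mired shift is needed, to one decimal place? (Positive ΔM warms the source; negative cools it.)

M_source = 10⁶/6771 = 147.689; M_target = 10⁶/3269 = 305.904.
ΔM = 305.904 − 147.689 = 158.215 → +158.2 mireds, a warming shift.

+158.2 mireds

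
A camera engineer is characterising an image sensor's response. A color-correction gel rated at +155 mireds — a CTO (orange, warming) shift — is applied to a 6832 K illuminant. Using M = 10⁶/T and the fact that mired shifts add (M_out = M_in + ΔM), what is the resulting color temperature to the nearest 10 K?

3320 K

M_in = 10⁶/6832 = 146.37 mireds.
M_out = 146.37 + (+155) = 301.37 mireds.
T_out = 10⁶/301.37 = 3318.2 K → 3320 K.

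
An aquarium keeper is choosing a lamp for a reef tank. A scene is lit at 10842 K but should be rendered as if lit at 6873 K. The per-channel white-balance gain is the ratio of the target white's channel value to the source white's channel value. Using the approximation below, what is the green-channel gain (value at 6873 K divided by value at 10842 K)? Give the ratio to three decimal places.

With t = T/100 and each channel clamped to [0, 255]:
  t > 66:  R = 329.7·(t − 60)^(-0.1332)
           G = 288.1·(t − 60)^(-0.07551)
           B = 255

At 10842 K (t = 108.42):
  G = 288.1·(108.42 − 60)^(-0.07551) = 288.1·48.42^(-0.07551) = 288.1·0.74604 = 214.935.
At 6873 K (t = 68.73):
  G = 288.1·(68.73 − 60)^(-0.07551) = 288.1·8.73^(-0.07551) = 288.1·0.84907 = 244.617.
Gain = 244.617 / 214.935 = 1.1381 → 1.138.

1.138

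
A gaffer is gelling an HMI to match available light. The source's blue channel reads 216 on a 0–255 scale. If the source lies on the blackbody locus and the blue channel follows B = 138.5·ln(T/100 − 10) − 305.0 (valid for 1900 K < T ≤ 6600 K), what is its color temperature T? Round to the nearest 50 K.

ln(t − 10) = (216 + 305.0) / 138.5 = 3.7617.
t − 10 = e^3.7617 = 43.023, so t = 53.023.
T = 100·t = 5302 K → 5300 K to the nearest 50 K.

5300 K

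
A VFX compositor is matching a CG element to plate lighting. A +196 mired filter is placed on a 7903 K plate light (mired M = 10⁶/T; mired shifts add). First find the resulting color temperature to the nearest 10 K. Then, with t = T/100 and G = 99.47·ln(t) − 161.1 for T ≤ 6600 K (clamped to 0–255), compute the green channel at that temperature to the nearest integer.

M_in = 10⁶/7903 = 126.53; M_out = 126.53 + (+196) = 322.53.
T_out = 10⁶/322.53 = 3100.4 K → 3100 K; t = 31.
G = 99.47·ln 31 − 161.1 = 99.47·3.4340 − 161.1 = 180.479.
Rounded: 180.

180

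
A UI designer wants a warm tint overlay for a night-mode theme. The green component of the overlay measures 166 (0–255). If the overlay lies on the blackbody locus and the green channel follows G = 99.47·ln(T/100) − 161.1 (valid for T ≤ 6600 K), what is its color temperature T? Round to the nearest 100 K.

ln t = (166 + 161.1) / 99.47 = 3.2884.
t = e^3.2884 = 26.801.
T = 100·t = 2680 K → 2700 K to the nearest 100 K.

2700 K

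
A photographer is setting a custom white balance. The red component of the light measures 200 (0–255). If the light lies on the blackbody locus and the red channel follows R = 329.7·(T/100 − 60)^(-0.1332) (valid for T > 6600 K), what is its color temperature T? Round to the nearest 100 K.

10300 K

(t − 60)^(-0.1332) = 200/329.7 = 0.60661.
t − 60 = 0.60661^(1/-0.1332) = 0.60661^(-7.508) = 42.638, so t = 102.638.
T = 100·t = 10264 K → 10300 K to the nearest 100 K.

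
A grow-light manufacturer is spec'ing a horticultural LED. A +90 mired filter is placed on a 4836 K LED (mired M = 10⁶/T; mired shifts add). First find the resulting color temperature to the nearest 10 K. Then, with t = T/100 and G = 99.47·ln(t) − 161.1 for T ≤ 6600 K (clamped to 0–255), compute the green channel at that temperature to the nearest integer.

M_in = 10⁶/4836 = 206.78; M_out = 206.78 + (+90) = 296.78.
T_out = 10⁶/296.78 = 3369.5 K → 3370 K; t = 33.7.
G = 99.47·ln 33.7 − 161.1 = 99.47·3.5175 − 161.1 = 188.786.
Rounded: 189.

189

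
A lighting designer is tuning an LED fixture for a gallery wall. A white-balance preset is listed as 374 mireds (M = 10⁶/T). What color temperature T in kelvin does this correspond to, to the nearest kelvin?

T = 10⁶ / 374 = 2673.80 K → 2674 K.

2674 K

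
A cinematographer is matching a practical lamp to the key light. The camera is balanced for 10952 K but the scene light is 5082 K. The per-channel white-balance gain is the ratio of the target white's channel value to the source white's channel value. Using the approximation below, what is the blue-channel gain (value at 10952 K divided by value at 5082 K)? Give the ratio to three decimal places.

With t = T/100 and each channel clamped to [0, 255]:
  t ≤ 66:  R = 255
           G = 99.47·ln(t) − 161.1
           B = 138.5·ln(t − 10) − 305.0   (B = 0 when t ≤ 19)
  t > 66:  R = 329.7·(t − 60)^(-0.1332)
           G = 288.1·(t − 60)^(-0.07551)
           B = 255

At 5082 K (t = 50.82):
  B = 138.5·ln(50.82 − 10) − 305.0 = 138.5·ln 40.82 − 305.0 = 138.5·3.7092 − 305.0 = 208.720.
At 10952 K (t = 109.52):
  B = 255 by definition for t > 66.
Gain = 255.000 / 208.720 = 1.2217 → 1.222.

1.222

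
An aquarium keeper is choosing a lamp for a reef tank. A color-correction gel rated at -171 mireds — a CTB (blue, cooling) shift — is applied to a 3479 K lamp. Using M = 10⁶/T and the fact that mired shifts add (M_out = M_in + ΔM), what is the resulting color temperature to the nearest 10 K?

M_in = 10⁶/3479 = 287.44 mireds.
M_out = 287.44 + (-171) = 116.44 mireds.
T_out = 10⁶/116.44 = 8588.2 K → 8590 K.

8590 K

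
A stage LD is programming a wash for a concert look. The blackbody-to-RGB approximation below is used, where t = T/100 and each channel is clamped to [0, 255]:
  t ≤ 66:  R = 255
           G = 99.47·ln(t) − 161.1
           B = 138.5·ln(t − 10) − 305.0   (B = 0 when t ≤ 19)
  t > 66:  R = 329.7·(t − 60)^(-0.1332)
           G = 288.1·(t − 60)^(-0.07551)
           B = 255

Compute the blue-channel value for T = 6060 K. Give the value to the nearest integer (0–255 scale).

t = 6060/100 = 60.6; the t ≤ 66 branch applies.
B = 138.5·ln(60.6 − 10) − 305.0 = 138.5·ln 50.6 − 305.0 = 138.5·3.9240 − 305.0 = 238.467.
Rounded: 238.

238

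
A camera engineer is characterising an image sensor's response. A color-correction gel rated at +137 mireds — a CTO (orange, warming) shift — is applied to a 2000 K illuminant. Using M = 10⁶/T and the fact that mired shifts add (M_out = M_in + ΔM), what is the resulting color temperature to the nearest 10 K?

M_in = 10⁶/2000 = 500.00 mireds.
M_out = 500.00 + (+137) = 637.00 mireds.
T_out = 10⁶/637.00 = 1569.9 K → 1570 K.

1570 K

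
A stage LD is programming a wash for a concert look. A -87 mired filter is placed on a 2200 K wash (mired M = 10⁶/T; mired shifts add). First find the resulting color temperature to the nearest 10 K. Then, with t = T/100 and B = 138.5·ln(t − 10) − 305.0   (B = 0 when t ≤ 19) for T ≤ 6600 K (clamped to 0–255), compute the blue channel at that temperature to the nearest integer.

89

M_in = 10⁶/2200 = 454.55; M_out = 454.55 + (-87) = 367.55.
T_out = 10⁶/367.55 = 2720.8 K → 2720 K; t = 27.2.
B = 138.5·ln(27.2 − 10) − 305.0 = 138.5·ln 17.2 − 305.0 = 138.5·2.8449 − 305.0 = 89.020.
Rounded: 89.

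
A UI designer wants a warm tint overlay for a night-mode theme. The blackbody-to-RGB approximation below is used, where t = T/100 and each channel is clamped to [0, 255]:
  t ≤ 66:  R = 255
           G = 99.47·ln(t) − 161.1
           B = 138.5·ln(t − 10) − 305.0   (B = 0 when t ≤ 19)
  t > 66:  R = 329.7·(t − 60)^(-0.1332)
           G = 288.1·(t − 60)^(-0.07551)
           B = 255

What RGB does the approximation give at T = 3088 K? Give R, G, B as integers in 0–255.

R=255, G=180, B=116

t = 3088/100 = 30.88; the t ≤ 66 branch applies.
R = 255 by definition for t ≤ 66.
G = 99.47·ln 30.88 − 161.1 = 99.47·3.4301 − 161.1 = 180.093.
B = 138.5·ln(30.88 − 10) − 305.0 = 138.5·ln 20.88 − 305.0 = 138.5·3.0388 − 305.0 = 115.873.
Rounded: (255, 180, 116).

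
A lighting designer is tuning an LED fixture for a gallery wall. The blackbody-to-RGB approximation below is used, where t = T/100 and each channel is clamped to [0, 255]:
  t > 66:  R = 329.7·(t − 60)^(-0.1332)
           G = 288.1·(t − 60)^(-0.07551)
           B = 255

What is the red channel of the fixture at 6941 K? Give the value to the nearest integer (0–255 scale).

245

t = 6941/100 = 69.41; the t > 66 branch applies.
R = 329.7·(69.41 − 60)^(-0.1332) = 329.7·9.41^(-0.1332) = 329.7·0.74185 = 244.589.
Rounded: 245.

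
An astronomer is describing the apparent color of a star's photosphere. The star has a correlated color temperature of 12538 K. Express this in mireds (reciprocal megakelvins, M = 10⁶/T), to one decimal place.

79.8 mireds

M = 10⁶ / 12538 = 79.758 → 79.8 mireds.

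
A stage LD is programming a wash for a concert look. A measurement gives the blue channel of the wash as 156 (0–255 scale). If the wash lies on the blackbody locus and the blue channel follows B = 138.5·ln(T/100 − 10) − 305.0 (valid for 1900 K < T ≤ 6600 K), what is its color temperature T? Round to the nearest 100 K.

3800 K

ln(t − 10) = (156 + 305.0) / 138.5 = 3.3285.
t − 10 = e^3.3285 = 27.897, so t = 37.897.
T = 100·t = 3790 K → 3800 K to the nearest 100 K.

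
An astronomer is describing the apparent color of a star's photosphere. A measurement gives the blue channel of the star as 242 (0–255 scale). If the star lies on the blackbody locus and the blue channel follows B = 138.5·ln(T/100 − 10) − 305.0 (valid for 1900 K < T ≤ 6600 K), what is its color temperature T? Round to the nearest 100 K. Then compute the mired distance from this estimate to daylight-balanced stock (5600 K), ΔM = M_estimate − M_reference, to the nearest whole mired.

ln(t − 10) = (242 + 305.0) / 138.5 = 3.9495.
t − 10 = e^3.9495 = 51.907, so t = 61.907.
T = 100·t = 6191 K → 6200 K to the nearest 100 K.
M_estimate = 10⁶/6200 = 161.29; M_reference = 10⁶/5600 = 178.57.
ΔM = 161.29 − 178.57 = -17.28 → -17 mireds.

-17 mireds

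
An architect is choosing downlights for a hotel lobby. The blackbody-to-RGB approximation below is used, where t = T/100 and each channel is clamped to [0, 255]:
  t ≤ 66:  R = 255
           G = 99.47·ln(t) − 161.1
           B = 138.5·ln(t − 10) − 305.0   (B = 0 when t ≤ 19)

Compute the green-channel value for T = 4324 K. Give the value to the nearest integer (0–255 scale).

t = 4324/100 = 43.24; the t ≤ 66 branch applies.
G = 99.47·ln 43.24 − 161.1 = 99.47·3.7668 − 161.1 = 213.580.
Rounded: 214.

214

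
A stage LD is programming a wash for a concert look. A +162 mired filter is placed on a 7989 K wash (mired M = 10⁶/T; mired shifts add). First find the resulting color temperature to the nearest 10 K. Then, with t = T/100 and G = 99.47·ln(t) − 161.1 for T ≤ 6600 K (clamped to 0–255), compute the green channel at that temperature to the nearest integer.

M_in = 10⁶/7989 = 125.17; M_out = 125.17 + (+162) = 287.17.
T_out = 10⁶/287.17 = 3482.2 K → 3480 K; t = 34.8.
G = 99.47·ln 34.8 − 161.1 = 99.47·3.5496 − 161.1 = 191.980.
Rounded: 192.

192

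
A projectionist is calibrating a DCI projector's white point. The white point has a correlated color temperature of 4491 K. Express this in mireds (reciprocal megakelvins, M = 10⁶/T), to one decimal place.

222.7 mireds

M = 10⁶ / 4491 = 222.668 → 222.7 mireds.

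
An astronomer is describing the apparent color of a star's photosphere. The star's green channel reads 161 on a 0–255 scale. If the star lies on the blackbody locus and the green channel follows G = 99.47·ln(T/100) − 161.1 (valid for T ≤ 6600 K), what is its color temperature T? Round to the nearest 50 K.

2550 K

ln t = (161 + 161.1) / 99.47 = 3.2382.
t = e^3.2382 = 25.487.
T = 100·t = 2549 K → 2550 K to the nearest 50 K.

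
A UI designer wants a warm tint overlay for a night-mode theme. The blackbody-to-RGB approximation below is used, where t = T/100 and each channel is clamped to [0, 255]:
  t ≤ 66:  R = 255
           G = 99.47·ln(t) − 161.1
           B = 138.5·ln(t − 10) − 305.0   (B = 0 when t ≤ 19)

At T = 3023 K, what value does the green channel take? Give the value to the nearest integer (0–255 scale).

178

t = 3023/100 = 30.23; the t ≤ 66 branch applies.
G = 99.47·ln 30.23 − 161.1 = 99.47·3.4088 − 161.1 = 177.977.
Rounded: 178.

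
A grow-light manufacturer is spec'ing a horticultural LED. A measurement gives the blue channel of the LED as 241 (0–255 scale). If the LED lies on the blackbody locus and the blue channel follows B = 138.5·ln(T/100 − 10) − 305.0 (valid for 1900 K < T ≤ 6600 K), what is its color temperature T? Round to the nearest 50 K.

6150 K

ln(t − 10) = (241 + 305.0) / 138.5 = 3.9422.
t − 10 = e^3.9422 = 51.534, so t = 61.534.
T = 100·t = 6153 K → 6150 K to the nearest 50 K.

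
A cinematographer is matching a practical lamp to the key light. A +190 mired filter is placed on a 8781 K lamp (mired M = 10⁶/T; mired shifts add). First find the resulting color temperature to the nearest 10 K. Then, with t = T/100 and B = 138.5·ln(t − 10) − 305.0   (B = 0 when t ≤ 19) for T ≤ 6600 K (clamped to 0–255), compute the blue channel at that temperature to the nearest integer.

129

M_in = 10⁶/8781 = 113.88; M_out = 113.88 + (+190) = 303.88.
T_out = 10⁶/303.88 = 3290.7 K → 3290 K; t = 32.9.
B = 138.5·ln(32.9 − 10) − 305.0 = 138.5·ln 22.9 − 305.0 = 138.5·3.1311 − 305.0 = 128.662.
Rounded: 129.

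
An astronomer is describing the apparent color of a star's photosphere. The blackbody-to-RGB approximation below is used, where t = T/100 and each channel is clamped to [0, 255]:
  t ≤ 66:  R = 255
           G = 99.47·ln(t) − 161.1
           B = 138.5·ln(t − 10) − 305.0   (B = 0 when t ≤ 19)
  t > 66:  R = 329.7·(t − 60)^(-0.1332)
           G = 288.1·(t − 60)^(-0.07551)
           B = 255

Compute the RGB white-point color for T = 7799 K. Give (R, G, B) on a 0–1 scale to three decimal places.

(0.880, 0.908, 1.000)

t = 7799/100 = 77.99; the t > 66 branch applies.
R = 329.7·(77.99 − 60)^(-0.1332) = 329.7·17.99^(-0.1332) = 329.7·0.68050 = 224.362.
G = 288.1·(77.99 − 60)^(-0.07551) = 288.1·17.99^(-0.07551) = 288.1·0.80396 = 231.620.
B = 255 by definition for t > 66.
Dividing each by 255: (0.8798, 0.9083, 1.0000) → (0.880, 0.908, 1.000).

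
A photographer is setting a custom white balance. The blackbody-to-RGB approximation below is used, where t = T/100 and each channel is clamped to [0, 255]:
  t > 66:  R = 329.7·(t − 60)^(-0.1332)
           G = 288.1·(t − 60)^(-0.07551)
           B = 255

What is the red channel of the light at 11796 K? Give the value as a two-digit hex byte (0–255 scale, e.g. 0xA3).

0xC0

t = 11796/100 = 117.96; the t > 66 branch applies.
R = 329.7·(117.96 − 60)^(-0.1332) = 329.7·57.96^(-0.1332) = 329.7·0.58231 = 191.986.
Rounded: 192; in hex, 0xC0.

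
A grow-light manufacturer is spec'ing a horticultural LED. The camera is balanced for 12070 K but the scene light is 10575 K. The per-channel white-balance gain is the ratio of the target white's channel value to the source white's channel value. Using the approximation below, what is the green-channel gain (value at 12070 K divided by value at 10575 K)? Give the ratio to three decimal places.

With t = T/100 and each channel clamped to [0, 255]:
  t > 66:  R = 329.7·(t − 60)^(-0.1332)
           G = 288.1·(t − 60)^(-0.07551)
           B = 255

0.979

At 10575 K (t = 105.75):
  G = 288.1·(105.75 − 60)^(-0.07551) = 288.1·45.75^(-0.07551) = 288.1·0.74925 = 215.857.
At 12070 K (t = 120.7):
  G = 288.1·(120.7 − 60)^(-0.07551) = 288.1·60.7^(-0.07551) = 288.1·0.73342 = 211.298.
Gain = 211.298 / 215.857 = 0.9789 → 0.979.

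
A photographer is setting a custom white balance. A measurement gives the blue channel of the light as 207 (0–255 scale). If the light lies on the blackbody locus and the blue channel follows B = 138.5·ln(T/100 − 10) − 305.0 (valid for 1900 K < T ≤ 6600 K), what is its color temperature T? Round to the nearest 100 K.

ln(t − 10) = (207 + 305.0) / 138.5 = 3.6968.
t − 10 = e^3.6968 = 40.316, so t = 50.316.
T = 100·t = 5032 K → 5000 K to the nearest 100 K.

5000 K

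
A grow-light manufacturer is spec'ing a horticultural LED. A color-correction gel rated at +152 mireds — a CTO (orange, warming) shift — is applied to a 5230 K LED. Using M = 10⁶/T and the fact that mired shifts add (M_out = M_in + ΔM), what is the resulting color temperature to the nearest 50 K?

M_in = 10⁶/5230 = 191.20 mireds.
M_out = 191.20 + (+152) = 343.20 mireds.
T_out = 10⁶/343.20 = 2913.7 K → 2900 K.

2900 K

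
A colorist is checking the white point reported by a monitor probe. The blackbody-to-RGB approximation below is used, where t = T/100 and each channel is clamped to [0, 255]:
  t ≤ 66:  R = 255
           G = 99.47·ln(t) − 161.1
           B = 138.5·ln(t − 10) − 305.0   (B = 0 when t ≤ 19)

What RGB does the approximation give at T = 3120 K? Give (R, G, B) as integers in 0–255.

(255, 181, 118)

t = 3120/100 = 31.2; the t ≤ 66 branch applies.
R = 255 by definition for t ≤ 66.
G = 99.47·ln 31.2 − 161.1 = 99.47·3.4404 − 161.1 = 181.118.
B = 138.5·ln(31.2 − 10) − 305.0 = 138.5·ln 21.2 − 305.0 = 138.5·3.0540 − 305.0 = 117.979.
Rounded: (255, 181, 118).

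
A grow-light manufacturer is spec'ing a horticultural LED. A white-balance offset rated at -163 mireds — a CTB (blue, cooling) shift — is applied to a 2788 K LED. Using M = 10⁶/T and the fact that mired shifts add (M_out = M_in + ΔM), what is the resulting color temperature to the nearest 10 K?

5110 K

M_in = 10⁶/2788 = 358.68 mireds.
M_out = 358.68 + (-163) = 195.68 mireds.
T_out = 10⁶/195.68 = 5110.4 K → 5110 K.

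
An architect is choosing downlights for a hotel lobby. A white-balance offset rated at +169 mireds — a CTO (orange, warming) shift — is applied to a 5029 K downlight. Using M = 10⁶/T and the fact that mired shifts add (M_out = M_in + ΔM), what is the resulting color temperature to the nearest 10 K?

M_in = 10⁶/5029 = 198.85 mireds.
M_out = 198.85 + (+169) = 367.85 mireds.
T_out = 10⁶/367.85 = 2718.5 K → 2720 K.

2720 K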